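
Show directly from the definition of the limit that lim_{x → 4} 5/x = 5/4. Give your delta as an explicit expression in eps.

delta = min(2, (8/5)eps)

Suppose eps > 0. We seek delta > 0 such that 0 < |x − 4| < delta implies |5/x − (5/4)| < eps.
|5/x − (5/4)| = 5·|4 − x|/(4·|x|) = 5|x − 4|/(4|x|).
Require delta ≤ 2 so that |x| > 4 − 2 = 2, hence 4|x| > 8.
Then |5/x − (5/4)| < 5|x − 4|/8, which is < eps when |x − 4| < (8/5)eps.
Take delta = min(2, (8/5)eps). Then 0 < |x − 4| < delta gives both |x − 4| < 2 and |x − 4| < (8/5)eps, so |5/x − (5/4)| < eps.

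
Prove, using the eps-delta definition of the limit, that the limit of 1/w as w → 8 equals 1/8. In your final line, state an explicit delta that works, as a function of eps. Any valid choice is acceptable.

delta = min(4, 32eps)

Fix eps > 0. We seek delta > 0 such that 0 < |w − 8| < delta implies |1/w − (1/8)| < eps.
|1/w − (1/8)| = |8 − w|/(8·|w|) = |w − 8|/(8|w|).
Restrict delta ≤ 4. Then |w − 8| < 4 gives |w| > 4, so 8|w| > 32.
Then |1/w − (1/8)| < |w − 8|/32, which is < eps when |w − 8| < 32eps.
Take delta = min(4, 32eps). Then 0 < |w − 8| < delta gives both |w − 8| < 4 and |w − 8| < 32eps, so |1/w − (1/8)| < eps.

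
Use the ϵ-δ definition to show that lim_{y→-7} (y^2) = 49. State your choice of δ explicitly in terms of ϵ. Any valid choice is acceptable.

Fix ϵ > 0. We seek δ > 0 with 0 < |y + 7| < δ ⇒ |y^2 − 49| < ϵ.
Factor: y^2 − 49 = (y + 7)(y - 7), so |y^2 − 49| = |y + 7|·|y - 7|.
Restrict δ ≤ 2. Then |y + 7| < 2 gives |y| < 9, so by the triangle inequality |y - 7| ≤ 9 + 7 = 16.
Hence |y^2 − 49| ≤ 16|y + 7|, which is < ϵ once |y + 7| < ϵ/16.
Take δ = min(2, ϵ/16). If 0 < |y + 7| < δ then both bounds hold and |y^2 − 49| ≤ 16|y + 7| < 16·(ϵ/16) = ϵ.

δ = min(2, ϵ/16)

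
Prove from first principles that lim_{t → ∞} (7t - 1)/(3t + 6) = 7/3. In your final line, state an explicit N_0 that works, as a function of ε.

N_0 = 5/ε

Let ε > 0 be given. We seek N_0 > 0 such that t > N_0 implies |(7t - 1)/(3t + 6) − (7/3)| < ε.
(7t - 1)/(3t + 6) − (7/3) = (3(7t - 1) − 7(3t + 6)) / (3(3t + 6)) = -45/(3(3t + 6)).
For t > 0 we have 3t + 6 > 3t, so |(7t - 1)/(3t + 6) − (7/3)| = 45/(3(3t + 6)) < 45/(3·3t) = 5/t.
Thus |(7t - 1)/(3t + 6) − (7/3)| < ε whenever t > 5/ε.
Take N_0 = 5/ε. If t > N_0 then |(7t - 1)/(3t + 6) − (7/3)| < 5/t < ε.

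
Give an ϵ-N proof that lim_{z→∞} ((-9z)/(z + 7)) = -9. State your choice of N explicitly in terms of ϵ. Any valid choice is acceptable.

N = 63/ϵ

Suppose ϵ > 0. We seek N > 0 such that z > N implies |(-9z)/(z + 7) + 9| < ϵ.
(-9z)/(z + 7) + 9 = ((-9z) − (-9)(z + 7)) / ((z + 7)) = 63/((z + 7)).
For z > 0 we have z + 7 > z, so |(-9z)/(z + 7) + 9| = 63/((z + 7)) < 63/(z) = 63/z.
Thus |(-9z)/(z + 7) + 9| < ϵ whenever z > 63/ϵ.
Take N = 63/ϵ. If z > N then |(-9z)/(z + 7) + 9| < 63/z < ϵ.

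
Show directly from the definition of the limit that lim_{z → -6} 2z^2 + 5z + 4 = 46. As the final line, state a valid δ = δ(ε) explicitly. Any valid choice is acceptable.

δ = min(1, ε/21)

Let ε > 0 be given. We want δ > 0 such that 0 < |z + 6| < δ implies |(2z^2 + 5z + 4) − 46| < ε.
(2z^2 + 5z + 4) − 46 = 2z^2 + 5z - 42 = (z + 6)(2z - 7).
So |(2z^2 + 5z + 4) − 46| = |z + 6|·|2z - 7|.
Require δ ≤ 1. Then |z + 6| < 1 gives |z| < 7, and by the triangle inequality |2z - 7| ≤ 2·7 + 7 = 21.
Hence |(2z^2 + 5z + 4) − 46| ≤ 21|z + 6| < ε provided |z + 6| < ε/21.
Take δ = min(1, ε/21). Then 0 < |z + 6| < δ gives both |z + 6| < 1 and |z + 6| < ε/21, so |(2z^2 + 5z + 4) − 46| < ε.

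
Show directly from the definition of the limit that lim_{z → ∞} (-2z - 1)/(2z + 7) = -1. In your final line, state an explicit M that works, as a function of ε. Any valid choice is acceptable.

Fix ε > 0. We seek M > 0 such that z > M implies |(-2z - 1)/(2z + 7) + 1| < ε.
(-2z - 1)/(2z + 7) + 1 = (2(-2z - 1) − (-2)(2z + 7)) / (2(2z + 7)) = 12/(2(2z + 7)).
For z > 0 we have 2z + 7 > 2z, so |(-2z - 1)/(2z + 7) + 1| = 12/(2(2z + 7)) < 12/(2·2z) = 3/z.
Thus |(-2z - 1)/(2z + 7) + 1| < ε whenever z > 3/ε.
Take M = 3/ε. If z > M then |(-2z - 1)/(2z + 7) + 1| < 3/z < ε.

M = 3/ε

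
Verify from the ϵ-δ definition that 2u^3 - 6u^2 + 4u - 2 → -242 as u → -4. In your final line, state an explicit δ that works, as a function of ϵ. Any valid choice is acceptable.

Fix ϵ > 0. We want δ > 0 such that 0 < |u + 4| < δ implies |(2u^3 - 6u^2 + 4u - 2) + 242| < ϵ.
(2u^3 - 6u^2 + 4u - 2) + 242 = 2u^3 - 6u^2 + 4u + 240 = (u + 4)(2u^2 - 14u + 60).
So |(2u^3 - 6u^2 + 4u - 2) + 242| = |u + 4|·|2u^2 - 14u + 60|.
Require δ ≤ 1. Then |u + 4| < 1 gives |u| < 5, and by the triangle inequality |2u^2 - 14u + 60| ≤ 2·5^2 + 14·5 + 60 = 180.
Hence |(2u^3 - 6u^2 + 4u - 2) + 242| ≤ 180|u + 4| < ϵ provided |u + 4| < ϵ/180.
Choosing δ = min(1, ϵ/180) ensures both conditions, hence |(2u^3 - 6u^2 + 4u - 2) + 242| < ϵ.

δ = min(1, ϵ/180)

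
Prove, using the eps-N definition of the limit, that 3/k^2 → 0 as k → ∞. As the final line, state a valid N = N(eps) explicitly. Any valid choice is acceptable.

N = (3/eps)^{1/2}

Fix eps > 0. For k ≥ 1, |3/k^2 − 0| = 3/k^2.
3/k^2 < eps ⇔ k^2 > 3/eps ⇔ k > (3/eps)^{1/2}.
Take N = (3/eps)^{1/2}. Then k > N implies 3/k^2 < eps.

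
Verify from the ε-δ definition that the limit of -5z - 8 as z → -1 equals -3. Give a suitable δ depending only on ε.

δ = ε/5

Let ε > 0 be given. We need δ > 0 so that 0 < |z + 1| < δ implies |(-5z - 8) + 3| < ε.
|(-5z - 8) + 3| = |-5z - 5| = 5|z + 1|.
So 5|z + 1| < ε exactly when |z + 1| < ε/5.
Choosing δ = ε/5 gives |(-5z - 8) + 3| = 5|z + 1| < ε whenever |z + 1| < δ.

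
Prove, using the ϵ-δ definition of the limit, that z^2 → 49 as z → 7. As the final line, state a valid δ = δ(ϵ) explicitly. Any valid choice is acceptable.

δ = min(2, ϵ/16)

Fix ϵ > 0. We seek δ > 0 with 0 < |z − 7| < δ ⇒ |z^2 − 49| < ϵ.
Factor: z^2 − 49 = (z − 7)(z + 7), so |z^2 − 49| = |z − 7|·|z + 7|.
Restrict δ ≤ 2. Then |z − 7| < 2 gives |z| < 9, so by the triangle inequality |z + 7| ≤ 9 + 7 = 16.
Hence |z^2 − 49| ≤ 16|z − 7|, which is < ϵ once |z − 7| < ϵ/16.
Take δ = min(2, ϵ/16). If 0 < |z − 7| < δ then both bounds hold and |z^2 − 49| ≤ 16|z − 7| < 16·(ϵ/16) = ϵ.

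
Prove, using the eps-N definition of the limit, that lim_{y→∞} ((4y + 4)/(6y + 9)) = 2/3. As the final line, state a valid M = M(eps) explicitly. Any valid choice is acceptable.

M = (1/3)/eps

Suppose eps > 0. We seek M > 0 such that y > M implies |(4y + 4)/(6y + 9) − (2/3)| < eps.
(4y + 4)/(6y + 9) − (2/3) = (6(4y + 4) − 4(6y + 9)) / (6(6y + 9)) = -12/(6(6y + 9)).
For y > 0 we have 6y + 9 > 6y, so |(4y + 4)/(6y + 9) − (2/3)| = 12/(6(6y + 9)) < 12/(6·6y) = (1/3)/y.
Thus |(4y + 4)/(6y + 9) − (2/3)| < eps whenever y > (1/3)/eps.
Take M = (1/3)/eps. If y > M then |(4y + 4)/(6y + 9) − (2/3)| < (1/3)/y < eps.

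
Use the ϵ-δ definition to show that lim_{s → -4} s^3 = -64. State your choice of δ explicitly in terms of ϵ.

δ = min(1, ϵ/61)

Fix ϵ > 0. We seek δ > 0 with 0 < |s + 4| < δ ⇒ |s^3 + 64| < ϵ.
Factor: s^3 + 64 = (s + 4)(s^2 - 4s + 16), so |s^3 + 64| = |s + 4|·|s^2 - 4s + 16|.
Restrict δ ≤ 1. Then |s + 4| < 1 gives |s| < 5, so by the triangle inequality |s^2 - 4s + 16| ≤ 5^2 + 4·5 + 16 = 61.
Hence |s^3 + 64| ≤ 61|s + 4|, which is < ϵ once |s + 4| < ϵ/61.
Take δ = min(1, ϵ/61). If 0 < |s + 4| < δ then both bounds hold and |s^3 + 64| ≤ 61|s + 4| < 61·(ϵ/61) = ϵ.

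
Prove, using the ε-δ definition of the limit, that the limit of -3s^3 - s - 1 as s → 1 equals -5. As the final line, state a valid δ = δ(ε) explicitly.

δ = min(1, ε/22)

Fix ε > 0. We want δ > 0 such that 0 < |s − 1| < δ implies |(-3s^3 - s - 1) + 5| < ε.
(-3s^3 - s - 1) + 5 = -3s^3 - s + 4 = (s − 1)(-3s^2 - 3s - 4).
So |(-3s^3 - s - 1) + 5| = |s − 1|·|-3s^2 - 3s - 4|.
Assume first that |s − 1| < 1, so |s| < 2. Then |-3s^2 - 3s - 4| ≤ 3·2^2 + 3·2 + 4 = 22.
Hence |(-3s^3 - s - 1) + 5| ≤ 22|s − 1| < ε provided |s − 1| < ε/22.
Take δ = min(1, ε/22). Then 0 < |s − 1| < δ gives both |s − 1| < 1 and |s − 1| < ε/22, so |(-3s^3 - s - 1) + 5| < ε.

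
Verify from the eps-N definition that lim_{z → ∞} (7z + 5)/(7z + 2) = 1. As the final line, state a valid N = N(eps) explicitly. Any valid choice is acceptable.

Fix eps > 0. We seek N > 0 such that z > N implies |(7z + 5)/(7z + 2) − 1| < eps.
(7z + 5)/(7z + 2) − 1 = (7(7z + 5) − 7(7z + 2)) / (7(7z + 2)) = 21/(7(7z + 2)).
For z > 0 we have 7z + 2 > 7z, so |(7z + 5)/(7z + 2) − 1| = 21/(7(7z + 2)) < 21/(7·7z) = (3/7)/z.
Thus |(7z + 5)/(7z + 2) − 1| < eps whenever z > (3/7)/eps.
Take N = (3/7)/eps. If z > N then |(7z + 5)/(7z + 2) − 1| < (3/7)/z < eps.

N = (3/7)/eps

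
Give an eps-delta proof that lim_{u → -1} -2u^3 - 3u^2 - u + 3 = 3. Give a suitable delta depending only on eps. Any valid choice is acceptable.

delta = min(1, eps/10)

Let eps > 0. We want delta > 0 such that 0 < |u + 1| < delta implies |(-2u^3 - 3u^2 - u + 3) − 3| < eps.
(-2u^3 - 3u^2 - u + 3) − 3 = -2u^3 - 3u^2 - u = (u + 1)(-2u^2 - u).
So |(-2u^3 - 3u^2 - u + 3) − 3| = |u + 1|·|-2u^2 - u|.
Require delta ≤ 1. Then |u + 1| < 1 gives |u| < 2, and by the triangle inequality |-2u^2 - u| ≤ 2·2^2 + 2 = 10.
Hence |(-2u^3 - 3u^2 - u + 3) − 3| ≤ 10|u + 1| < eps provided |u + 1| < eps/10.
Choosing delta = min(1, eps/10) ensures both conditions, hence |(-2u^3 - 3u^2 - u + 3) − 3| < eps.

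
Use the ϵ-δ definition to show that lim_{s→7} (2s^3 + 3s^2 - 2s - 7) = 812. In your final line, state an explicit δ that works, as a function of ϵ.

Fix ϵ > 0. We want δ > 0 such that 0 < |s − 7| < δ implies |(2s^3 + 3s^2 - 2s - 7) − 812| < ϵ.
(2s^3 + 3s^2 - 2s - 7) − 812 = 2s^3 + 3s^2 - 2s - 819 = (s − 7)(2s^2 + 17s + 117).
So |(2s^3 + 3s^2 - 2s - 7) − 812| = |s − 7|·|2s^2 + 17s + 117|.
Require δ ≤ 1. Then |s − 7| < 1 gives |s| < 8, and by the triangle inequality |2s^2 + 17s + 117| ≤ 2·8^2 + 17·8 + 117 = 381.
Hence |(2s^3 + 3s^2 - 2s - 7) − 812| ≤ 381|s − 7| < ϵ provided |s − 7| < ϵ/381.
Choosing δ = min(1, ϵ/381) ensures both conditions, hence |(2s^3 + 3s^2 - 2s - 7) − 812| < ϵ.

δ = min(1, ϵ/381)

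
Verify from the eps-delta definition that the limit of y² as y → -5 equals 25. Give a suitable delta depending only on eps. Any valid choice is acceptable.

delta = min(2, eps/12)

Let eps > 0. We seek delta > 0 with 0 < |y + 5| < delta ⇒ |y² − 25| < eps.
Factor: y² − 25 = (y + 5)(y - 5), so |y² − 25| = |y + 5|·|y - 5|.
Restrict delta ≤ 2. Then |y + 5| < 2 gives |y| < 7, so by the triangle inequality |y - 5| ≤ 7 + 5 = 12.
Hence |y² − 25| ≤ 12|y + 5|, which is < eps once |y + 5| < eps/12.
Take delta = min(2, eps/12). If 0 < |y + 5| < delta then both bounds hold and |y² − 25| ≤ 12|y + 5| < 12·(eps/12) = eps.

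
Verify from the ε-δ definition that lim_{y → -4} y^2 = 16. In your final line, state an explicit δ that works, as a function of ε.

δ = min(1, ε/9)

Let ε > 0 be given. We seek δ > 0 with 0 < |y + 4| < δ ⇒ |y^2 − 16| < ε.
Factor: y^2 − 16 = (y + 4)(y - 4), so |y^2 − 16| = |y + 4|·|y - 4|.
Restrict δ ≤ 1. Then |y + 4| < 1 gives |y| < 5, so by the triangle inequality |y - 4| ≤ 5 + 4 = 9.
Hence |y^2 − 16| ≤ 9|y + 4|, which is < ε once |y + 4| < ε/9.
Take δ = min(1, ε/9). If 0 < |y + 4| < δ then both bounds hold and |y^2 − 16| ≤ 9|y + 4| < 9·(ε/9) = ε.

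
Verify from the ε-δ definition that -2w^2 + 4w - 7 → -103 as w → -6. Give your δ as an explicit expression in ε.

δ = min(1, ε/30)

Suppose ε > 0. We want δ > 0 such that 0 < |w + 6| < δ implies |(-2w^2 + 4w - 7) + 103| < ε.
(-2w^2 + 4w - 7) + 103 = -2w^2 + 4w + 96 = (w + 6)(-2w + 16).
So |(-2w^2 + 4w - 7) + 103| = |w + 6|·|-2w + 16|.
Require δ ≤ 1. Then |w + 6| < 1 gives |w| < 7, and by the triangle inequality |-2w + 16| ≤ 2·7 + 16 = 30.
Hence |(-2w^2 + 4w - 7) + 103| ≤ 30|w + 6| < ε provided |w + 6| < ε/30.
Take δ = min(1, ε/30). Then 0 < |w + 6| < δ gives both |w + 6| < 1 and |w + 6| < ε/30, so |(-2w^2 + 4w - 7) + 103| < ε.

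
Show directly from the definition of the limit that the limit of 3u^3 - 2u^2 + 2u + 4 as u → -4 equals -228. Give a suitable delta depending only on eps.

Let eps > 0 be given. We want delta > 0 such that 0 < |u + 4| < delta implies |(3u^3 - 2u^2 + 2u + 4) + 228| < eps.
(3u^3 - 2u^2 + 2u + 4) + 228 = 3u^3 - 2u^2 + 2u + 232 = (u + 4)(3u^2 - 14u + 58).
So |(3u^3 - 2u^2 + 2u + 4) + 228| = |u + 4|·|3u^2 - 14u + 58|.
Assume first that |u + 4| < 1, so |u| < 5. Then |3u^2 - 14u + 58| ≤ 3·5^2 + 14·5 + 58 = 203.
Hence |(3u^3 - 2u^2 + 2u + 4) + 228| ≤ 203|u + 4| < eps provided |u + 4| < eps/203.
Take delta = min(1, eps/203). Then 0 < |u + 4| < delta gives both |u + 4| < 1 and |u + 4| < eps/203, so |(3u^3 - 2u^2 + 2u + 4) + 228| < eps.

delta = min(1, eps/203)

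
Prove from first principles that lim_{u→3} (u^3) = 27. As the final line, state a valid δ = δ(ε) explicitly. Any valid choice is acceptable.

Let ε > 0. We seek δ > 0 with 0 < |u − 3| < δ ⇒ |u^3 − 27| < ε.
Factor: u^3 − 27 = (u − 3)(u^2 + 3u + 9), so |u^3 − 27| = |u − 3|·|u^2 + 3u + 9|.
Impose δ ≤ 2 so that |u| < 5; then |u^2 + 3u + 9| ≤ 49.
Hence |u^3 − 27| ≤ 49|u − 3|, which is < ε once |u − 3| < ε/49.
Take δ = min(2, ε/49). If 0 < |u − 3| < δ then both bounds hold and |u^3 − 27| ≤ 49|u − 3| < 49·(ε/49) = ε.

δ = min(2, ε/49)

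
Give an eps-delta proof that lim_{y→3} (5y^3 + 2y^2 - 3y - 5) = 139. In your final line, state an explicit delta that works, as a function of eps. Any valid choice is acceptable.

delta = min(2, eps/258)

Suppose eps > 0. We want delta > 0 such that 0 < |y − 3| < delta implies |(5y^3 + 2y^2 - 3y - 5) − 139| < eps.
(5y^3 + 2y^2 - 3y - 5) − 139 = 5y^3 + 2y^2 - 3y - 144 = (y − 3)(5y^2 + 17y + 48).
So |(5y^3 + 2y^2 - 3y - 5) − 139| = |y − 3|·|5y^2 + 17y + 48|.
Assume first that |y − 3| < 2, so |y| < 5. Then |5y^2 + 17y + 48| ≤ 5·5^2 + 17·5 + 48 = 258.
Hence |(5y^3 + 2y^2 - 3y - 5) − 139| ≤ 258|y − 3| < eps provided |y − 3| < eps/258.
Choosing delta = min(2, eps/258) ensures both conditions, hence |(5y^3 + 2y^2 - 3y - 5) − 139| < eps.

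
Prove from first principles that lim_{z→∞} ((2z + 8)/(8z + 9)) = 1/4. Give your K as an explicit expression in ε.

Let ε > 0. We seek K > 0 such that z > K implies |(2z + 8)/(8z + 9) − (1/4)| < ε.
(2z + 8)/(8z + 9) − (1/4) = (8(2z + 8) − 2(8z + 9)) / (8(8z + 9)) = 46/(8(8z + 9)).
For z > 0 we have 8z + 9 > 8z, so |(2z + 8)/(8z + 9) − (1/4)| = 46/(8(8z + 9)) < 46/(8·8z) = (23/32)/z.
Thus |(2z + 8)/(8z + 9) − (1/4)| < ε whenever z > (23/32)/ε.
Take K = (23/32)/ε. If z > K then |(2z + 8)/(8z + 9) − (1/4)| < (23/32)/z < ε.

K = (23/32)/ε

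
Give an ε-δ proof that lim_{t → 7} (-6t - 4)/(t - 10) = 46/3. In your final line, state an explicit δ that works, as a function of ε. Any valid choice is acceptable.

Let ε > 0 be given. We want δ > 0 with 0 < |t − 7| < δ ⇒ |(-6t - 4)/(t - 10) − (46/3)| < ε.
Combining over a common denominator, (-6t - 4)/(t - 10) − (46/3) = [(-6t - 4)·(-3) − (-46)·(t - 10)] / [(-3)·(t - 10)] = 64(t − 7) / ((-3)(t - 10)).
So |(-6t - 4)/(t - 10) − (46/3)| = 64|t − 7| / (3·|t − 10|).
Require δ ≤ 3/2, so |t − 10| ≥ |-3| − |t − 7| > 3 − 3/2 = 3/2.
Hence |(-6t - 4)/(t - 10) − (46/3)| < 64|t − 7|/(3·(3/2)) = (128/9)|t − 7|, which is < ε once |t − 7| < (9/128)ε.
Take δ = min(3/2, (9/128)ε). Then 0 < |t − 7| < δ forces both bounds, so |(-6t - 4)/(t - 10) − (46/3)| < ε.

δ = min(3/2, (9/128)ε)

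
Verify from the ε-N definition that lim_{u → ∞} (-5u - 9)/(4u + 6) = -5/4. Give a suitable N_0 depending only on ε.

N_0 = (3/8)/ε

Fix ε > 0. We seek N_0 > 0 such that u > N_0 implies |(-5u - 9)/(4u + 6) + 5/4| < ε.
(-5u - 9)/(4u + 6) + 5/4 = (4(-5u - 9) − (-5)(4u + 6)) / (4(4u + 6)) = -6/(4(4u + 6)).
For u > 0 we have 4u + 6 > 4u, so |(-5u - 9)/(4u + 6) + 5/4| = 6/(4(4u + 6)) < 6/(4·4u) = (3/8)/u.
Thus |(-5u - 9)/(4u + 6) + 5/4| < ε whenever u > (3/8)/ε.
Take N_0 = (3/8)/ε. If u > N_0 then |(-5u - 9)/(4u + 6) + 5/4| < (3/8)/u < ε.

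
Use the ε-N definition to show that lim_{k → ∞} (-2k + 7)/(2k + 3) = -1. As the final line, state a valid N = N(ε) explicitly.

Fix ε > 0. For k ≥ 1, |(-2k + 7)/(2k + 3) + 1| = |20|/(2(2k + 3)) = 20/(2(2k + 3)).
Since 2k + 3 ≥ 2k for k ≥ 1, this is ≤ 20/(2·2k) = 5/k.
So |(-2k + 7)/(2k + 3) + 1| < ε whenever k > 5/ε.
Take N = 5/ε. If k > N then |(-2k + 7)/(2k + 3) + 1| ≤ 5/k < ε.

N = 5/ε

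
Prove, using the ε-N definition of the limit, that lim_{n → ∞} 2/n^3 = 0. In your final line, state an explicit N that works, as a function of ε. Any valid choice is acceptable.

Suppose ε > 0. For n ≥ 1, |2/n^3 − 0| = 2/n^3.
2/n^3 < ε ⇔ n^3 > 2/ε ⇔ n > (2/ε)^{1/3}.
Take N = (2/ε)^{1/3}. Then n > N implies 2/n^3 < ε.

N = (2/ε)^{1/3}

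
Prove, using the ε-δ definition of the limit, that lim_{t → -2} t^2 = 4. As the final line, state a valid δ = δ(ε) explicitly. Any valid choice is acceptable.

δ = min(2, ε/6)

Suppose ε > 0. We seek δ > 0 with 0 < |t + 2| < δ ⇒ |t^2 − 4| < ε.
Factor: t^2 − 4 = (t + 2)(t - 2), so |t^2 − 4| = |t + 2|·|t - 2|.
Restrict δ ≤ 2. Then |t + 2| < 2 gives |t| < 4, so by the triangle inequality |t - 2| ≤ 4 + 2 = 6.
Hence |t^2 − 4| ≤ 6|t + 2|, which is < ε once |t + 2| < ε/6.
Take δ = min(2, ε/6). If 0 < |t + 2| < δ then both bounds hold and |t^2 − 4| ≤ 6|t + 2| < 6·(ε/6) = ε.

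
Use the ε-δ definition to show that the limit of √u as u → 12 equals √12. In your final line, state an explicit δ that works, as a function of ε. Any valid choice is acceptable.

δ = min(12, √12·ε)

Let ε > 0 be given. We want δ > 0 such that 0 < |u − 12| < δ implies |√u − √12| < ε.
Multiplying by the conjugate, |√u − √12| = |u − 12|/(√u + √12).
Restrict δ ≤ 12 so that |u − 12| < 12 forces u > 0, and then √u + √12 > √12.
Hence |√u − √12| < |u − 12|/√12, which is < ε once |u − 12| < √12·ε.
Take δ = min(12, √12·ε). If 0 < |u − 12| < δ then u > 0 and |√u − √12| < |u − 12|/√12 < ε.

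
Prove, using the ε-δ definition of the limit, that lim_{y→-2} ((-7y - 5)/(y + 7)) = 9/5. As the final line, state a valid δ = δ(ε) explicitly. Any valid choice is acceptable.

δ = min(5/2, (25/88)ε)

Let ε > 0 be given. We want δ > 0 with 0 < |y + 2| < δ ⇒ |(-7y - 5)/(y + 7) − (9/5)| < ε.
Combining over a common denominator, (-7y - 5)/(y + 7) − (9/5) = [(-7y - 5)·5 − 9·(y + 7)] / [5·(y + 7)] = -44(y + 2) / (5(y + 7)).
So |(-7y - 5)/(y + 7) − (9/5)| = 44|y + 2| / (5·|y + 7|).
Require δ ≤ 5/2, so |y + 7| ≥ |5| − |y + 2| > 5 − 5/2 = 5/2.
Hence |(-7y - 5)/(y + 7) − (9/5)| < 44|y + 2|/(5·(5/2)) = (88/25)|y + 2|, which is < ε once |y + 2| < (25/88)ε.
Take δ = min(5/2, (25/88)ε). Then 0 < |y + 2| < δ forces both bounds, so |(-7y - 5)/(y + 7) − (9/5)| < ε.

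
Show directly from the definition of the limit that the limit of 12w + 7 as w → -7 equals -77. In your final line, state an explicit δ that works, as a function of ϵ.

Suppose ϵ > 0. We need δ > 0 so that 0 < |w + 7| < δ implies |(12w + 7) + 77| < ϵ.
|(12w + 7) + 77| = |12w + 84| = 12|w + 7|.
So 12|w + 7| < ϵ exactly when |w + 7| < ϵ/12.
Take δ = ϵ/12. If 0 < |w + 7| < δ then |(12w + 7) + 77| = 12|w + 7| < 12·(ϵ/12) = ϵ.

δ = ϵ/12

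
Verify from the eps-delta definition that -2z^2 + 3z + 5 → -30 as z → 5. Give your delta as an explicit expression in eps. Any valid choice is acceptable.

delta = min(2, eps/21)

Let eps > 0 be given. We want delta > 0 such that 0 < |z − 5| < delta implies |(-2z^2 + 3z + 5) + 30| < eps.
(-2z^2 + 3z + 5) + 30 = -2z^2 + 3z + 35 = (z − 5)(-2z - 7).
So |(-2z^2 + 3z + 5) + 30| = |z − 5|·|-2z - 7|.
Require delta ≤ 2. Then |z − 5| < 2 gives |z| < 7, and by the triangle inequality |-2z - 7| ≤ 2·7 + 7 = 21.
Hence |(-2z^2 + 3z + 5) + 30| ≤ 21|z − 5| < eps provided |z − 5| < eps/21.
Choosing delta = min(2, eps/21) ensures both conditions, hence |(-2z^2 + 3z + 5) + 30| < eps.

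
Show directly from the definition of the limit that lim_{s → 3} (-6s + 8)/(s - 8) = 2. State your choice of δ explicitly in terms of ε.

Let ε > 0. We want δ > 0 with 0 < |s − 3| < δ ⇒ |(-6s + 8)/(s - 8) − 2| < ε.
Combining over a common denominator, (-6s + 8)/(s - 8) − 2 = [(-6s + 8)·(-5) − (-10)·(s - 8)] / [(-5)·(s - 8)] = 40(s − 3) / ((-5)(s - 8)).
So |(-6s + 8)/(s - 8) − 2| = 40|s − 3| / (5·|s − 8|).
Restrict δ ≤ 5/2. Then |s − 3| < 5/2 gives |s − 8| = |(s − 3) + (-5)| ≥ 5 − 5/2 = 5/2.
Hence |(-6s + 8)/(s - 8) − 2| < 40|s − 3|/(5·(5/2)) = (16/5)|s − 3|, which is < ε once |s − 3| < (5/16)ε.
Take δ = min(5/2, (5/16)ε). Then 0 < |s − 3| < δ forces both bounds, so |(-6s + 8)/(s - 8) − 2| < ε.

δ = min(5/2, (5/16)ε)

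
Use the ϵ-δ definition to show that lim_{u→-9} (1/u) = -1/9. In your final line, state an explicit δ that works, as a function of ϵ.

δ = min(9/2, (81/2)ϵ)

Suppose ϵ > 0. We seek δ > 0 such that 0 < |u + 9| < δ implies |1/u + 1/9| < ϵ.
|1/u + 1/9| = |-9 − u|/(9·|u|) = |u + 9|/(9|u|).
Require δ ≤ 9/2 so that |u| > 9 − 9/2 = 9/2, hence 9|u| > 81/2.
Then |1/u + 1/9| < |u + 9|/(81/2), which is < ϵ when |u + 9| < (81/2)ϵ.
Take δ = min(9/2, (81/2)ϵ). Then 0 < |u + 9| < δ gives both |u + 9| < 9/2 and |u + 9| < (81/2)ϵ, so |1/u + 1/9| < ϵ.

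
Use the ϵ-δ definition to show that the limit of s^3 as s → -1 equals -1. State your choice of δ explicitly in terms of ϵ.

Fix ϵ > 0. We seek δ > 0 with 0 < |s + 1| < δ ⇒ |s^3 + 1| < ϵ.
Factor: s^3 + 1 = (s + 1)(s^2 - s + 1), so |s^3 + 1| = |s + 1|·|s^2 - s + 1|.
Impose δ ≤ 1 so that |s| < 2; then |s^2 - s + 1| ≤ 7.
Hence |s^3 + 1| ≤ 7|s + 1|, which is < ϵ once |s + 1| < ϵ/7.
Take δ = min(1, ϵ/7). If 0 < |s + 1| < δ then both bounds hold and |s^3 + 1| ≤ 7|s + 1| < 7·(ϵ/7) = ϵ.

δ = min(1, ϵ/7)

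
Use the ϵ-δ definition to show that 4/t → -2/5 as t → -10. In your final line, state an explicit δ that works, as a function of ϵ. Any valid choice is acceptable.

Let ϵ > 0 be given. We seek δ > 0 such that 0 < |t + 10| < δ implies |4/t + 2/5| < ϵ.
|4/t + 2/5| = 4·|-10 − t|/(10·|t|) = 4|t + 10|/(10|t|).
Require δ ≤ 5 so that |t| > 10 − 5 = 5, hence 10|t| > 50.
Then |4/t + 2/5| < 4|t + 10|/50, which is < ϵ when |t + 10| < (25/2)ϵ.
Take δ = min(5, (25/2)ϵ). Then 0 < |t + 10| < δ gives both |t + 10| < 5 and |t + 10| < (25/2)ϵ, so |4/t + 2/5| < ϵ.

δ = min(5, (25/2)ϵ)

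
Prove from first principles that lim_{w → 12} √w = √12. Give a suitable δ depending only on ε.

Suppose ε > 0. We want δ > 0 such that 0 < |w − 12| < δ implies |√w − √12| < ε.
Multiplying by the conjugate, |√w − √12| = |w − 12|/(√w + √12).
Restrict δ ≤ 12 so that |w − 12| < 12 forces w > 0, and then √w + √12 > √12.
Hence |√w − √12| < |w − 12|/√12, which is < ε once |w − 12| < √12·ε.
Take δ = min(12, √12·ε). If 0 < |w − 12| < δ then w > 0 and |√w − √12| < |w − 12|/√12 < ε.

δ = min(12, √12·ε)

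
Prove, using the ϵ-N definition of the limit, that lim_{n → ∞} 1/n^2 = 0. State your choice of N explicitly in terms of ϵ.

N = (1/ϵ)^{1/2}

Let ϵ > 0. For n ≥ 1, |1/n^2 − 0| = 1/n^2.
1/n^2 < ϵ ⇔ n^2 > 1/ϵ ⇔ n > (1/ϵ)^{1/2}.
Take N = (1/ϵ)^{1/2}. Then n > N implies 1/n^2 < ϵ.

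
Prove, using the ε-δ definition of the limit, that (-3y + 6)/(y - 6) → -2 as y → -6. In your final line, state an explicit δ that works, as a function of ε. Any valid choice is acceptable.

Let ε > 0 be given. We want δ > 0 with 0 < |y + 6| < δ ⇒ |(-3y + 6)/(y - 6) + 2| < ε.
Combining over a common denominator, (-3y + 6)/(y - 6) + 2 = [(-3y + 6)·(-12) − 24·(y - 6)] / [(-12)·(y - 6)] = 12(y + 6) / ((-12)(y - 6)).
So |(-3y + 6)/(y - 6) + 2| = 12|y + 6| / (12·|y − 6|).
Require δ ≤ 6, so |y − 6| ≥ |-12| − |y + 6| > 12 − 6 = 6.
Hence |(-3y + 6)/(y - 6) + 2| < 12|y + 6|/(12·6) = (1/6)|y + 6|, which is < ε once |y + 6| < 6ε.
Take δ = min(6, 6ε). Then 0 < |y + 6| < δ forces both bounds, so |(-3y + 6)/(y - 6) + 2| < ε.

δ = min(6, 6ε)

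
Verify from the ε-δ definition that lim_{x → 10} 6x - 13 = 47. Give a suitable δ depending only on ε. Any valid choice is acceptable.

Let ε > 0. We need δ > 0 so that 0 < |x − 10| < δ implies |(6x - 13) − 47| < ε.
|(6x - 13) − 47| = |6x - 60| = 6|x − 10|.
Thus it suffices that |x − 10| < ε/6.
Take δ = ε/6. If 0 < |x − 10| < δ then |(6x - 13) − 47| = 6|x − 10| < 6·(ε/6) = ε.

δ = ε/6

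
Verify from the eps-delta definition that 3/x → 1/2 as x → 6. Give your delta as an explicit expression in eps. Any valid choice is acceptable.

delta = min(3, 6eps)

Let eps > 0. We seek delta > 0 such that 0 < |x − 6| < delta implies |3/x − (1/2)| < eps.
|3/x − (1/2)| = 3·|6 − x|/(6·|x|) = 3|x − 6|/(6|x|).
Restrict delta ≤ 3. Then |x − 6| < 3 gives |x| > 3, so 6|x| > 18.
Then |3/x − (1/2)| < 3|x − 6|/18, which is < eps when |x − 6| < 6eps.
Take delta = min(3, 6eps). Then 0 < |x − 6| < delta gives both |x − 6| < 3 and |x − 6| < 6eps, so |3/x − (1/2)| < eps.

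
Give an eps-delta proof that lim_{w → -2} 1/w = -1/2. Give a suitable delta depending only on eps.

Let eps > 0 be given. We seek delta > 0 such that 0 < |w + 2| < delta implies |1/w + 1/2| < eps.
|1/w + 1/2| = |-2 − w|/(2·|w|) = |w + 2|/(2|w|).
Require delta ≤ 1 so that |w| > 2 − 1 = 1, hence 2|w| > 2.
Then |1/w + 1/2| < |w + 2|/2, which is < eps when |w + 2| < 2eps.
Take delta = min(1, 2eps). Then 0 < |w + 2| < delta gives both |w + 2| < 1 and |w + 2| < 2eps, so |1/w + 1/2| < eps.

delta = min(1, 2eps)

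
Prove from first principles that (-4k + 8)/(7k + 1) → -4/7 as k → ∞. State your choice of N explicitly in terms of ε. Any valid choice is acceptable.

N = (60/49)/ε

Let ε > 0. For k ≥ 1, |(-4k + 8)/(7k + 1) + 4/7| = |60|/(7(7k + 1)) = 60/(7(7k + 1)).
Since 7k + 1 ≥ 7k for k ≥ 1, this is ≤ 60/(7·7k) = (60/49)/k.
So |(-4k + 8)/(7k + 1) + 4/7| < ε whenever k > (60/49)/ε.
Take N = (60/49)/ε. If k > N then |(-4k + 8)/(7k + 1) + 4/7| ≤ (60/49)/k < ε.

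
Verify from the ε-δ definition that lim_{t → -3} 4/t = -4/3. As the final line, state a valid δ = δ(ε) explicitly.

δ = min(3/2, (9/8)ε)

Suppose ε > 0. We seek δ > 0 such that 0 < |t + 3| < δ implies |4/t + 4/3| < ε.
|4/t + 4/3| = 4·|-3 − t|/(3·|t|) = 4|t + 3|/(3|t|).
Require δ ≤ 3/2 so that |t| > 3 − 3/2 = 3/2, hence 3|t| > 9/2.
Then |4/t + 4/3| < 4|t + 3|/(9/2), which is < ε when |t + 3| < (9/8)ε.
Take δ = min(3/2, (9/8)ε). Then 0 < |t + 3| < δ gives both |t + 3| < 3/2 and |t + 3| < (9/8)ε, so |4/t + 4/3| < ε.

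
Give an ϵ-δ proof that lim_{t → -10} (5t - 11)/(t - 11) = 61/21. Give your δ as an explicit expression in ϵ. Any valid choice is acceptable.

δ = min(21/2, (441/88)ϵ)

Let ϵ > 0. We want δ > 0 with 0 < |t + 10| < δ ⇒ |(5t - 11)/(t - 11) − (61/21)| < ϵ.
Combining over a common denominator, (5t - 11)/(t - 11) − (61/21) = [(5t - 11)·(-21) − (-61)·(t - 11)] / [(-21)·(t - 11)] = -44(t + 10) / ((-21)(t - 11)).
So |(5t - 11)/(t - 11) − (61/21)| = 44|t + 10| / (21·|t − 11|).
Restrict δ ≤ 21/2. Then |t + 10| < 21/2 gives |t − 11| = |(t + 10) + (-21)| ≥ 21 − 21/2 = 21/2.
Hence |(5t - 11)/(t - 11) − (61/21)| < 44|t + 10|/(21·(21/2)) = (88/441)|t + 10|, which is < ϵ once |t + 10| < (441/88)ϵ.
Take δ = min(21/2, (441/88)ϵ). Then 0 < |t + 10| < δ forces both bounds, so |(5t - 11)/(t - 11) − (61/21)| < ϵ.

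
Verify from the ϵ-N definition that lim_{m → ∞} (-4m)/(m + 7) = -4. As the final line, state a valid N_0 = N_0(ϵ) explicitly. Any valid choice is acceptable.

N_0 = 28/ϵ

Let ϵ > 0. For m ≥ 1, |(-4m)/(m + 7) + 4| = |28|/((m + 7)) = 28/((m + 7)).
Since m + 7 ≥ m for m ≥ 1, this is ≤ 28/(m) = 28/m.
So |(-4m)/(m + 7) + 4| < ϵ whenever m > 28/ϵ.
Take N_0 = 28/ϵ. If m > N_0 then |(-4m)/(m + 7) + 4| ≤ 28/m < ϵ.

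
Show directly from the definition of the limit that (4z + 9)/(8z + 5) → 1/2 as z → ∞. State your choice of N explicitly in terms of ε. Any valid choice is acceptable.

Let ε > 0. We seek N > 0 such that z > N implies |(4z + 9)/(8z + 5) − (1/2)| < ε.
(4z + 9)/(8z + 5) − (1/2) = (8(4z + 9) − 4(8z + 5)) / (8(8z + 5)) = 52/(8(8z + 5)).
For z > 0 we have 8z + 5 > 8z, so |(4z + 9)/(8z + 5) − (1/2)| = 52/(8(8z + 5)) < 52/(8·8z) = (13/16)/z.
Thus |(4z + 9)/(8z + 5) − (1/2)| < ε whenever z > (13/16)/ε.
Take N = (13/16)/ε. If z > N then |(4z + 9)/(8z + 5) − (1/2)| < (13/16)/z < ε.

N = (13/16)/ε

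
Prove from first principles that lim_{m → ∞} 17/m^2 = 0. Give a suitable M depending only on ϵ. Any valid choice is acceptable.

M = (17/ϵ)^{1/2}

Fix ϵ > 0. For m ≥ 1, |17/m^2 − 0| = 17/m^2.
17/m^2 < ϵ ⇔ m^2 > 17/ϵ ⇔ m > (17/ϵ)^{1/2}.
Take M = (17/ϵ)^{1/2}. Then m > M implies 17/m^2 < ϵ.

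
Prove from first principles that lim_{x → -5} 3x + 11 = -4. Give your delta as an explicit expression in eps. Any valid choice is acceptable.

delta = eps/3

Fix eps > 0. We need delta > 0 so that 0 < |x + 5| < delta implies |(3x + 11) + 4| < eps.
Since (3x + 11) + 4 = 3(x + 5), we have |(3x + 11) + 4| = 3|x + 5|.
So 3|x + 5| < eps exactly when |x + 5| < eps/3.
Take delta = eps/3. If 0 < |x + 5| < delta then |(3x + 11) + 4| = 3|x + 5| < 3·(eps/3) = eps.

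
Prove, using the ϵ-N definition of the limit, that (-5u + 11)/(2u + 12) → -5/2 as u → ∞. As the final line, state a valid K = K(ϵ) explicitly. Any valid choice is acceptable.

K = (41/2)/ϵ

Suppose ϵ > 0. We seek K > 0 such that u > K implies |(-5u + 11)/(2u + 12) + 5/2| < ϵ.
(-5u + 11)/(2u + 12) + 5/2 = (2(-5u + 11) − (-5)(2u + 12)) / (2(2u + 12)) = 82/(2(2u + 12)).
For u > 0 we have 2u + 12 > 2u, so |(-5u + 11)/(2u + 12) + 5/2| = 82/(2(2u + 12)) < 82/(2·2u) = (41/2)/u.
Thus |(-5u + 11)/(2u + 12) + 5/2| < ϵ whenever u > (41/2)/ϵ.
Take K = (41/2)/ϵ. If u > K then |(-5u + 11)/(2u + 12) + 5/2| < (41/2)/u < ϵ.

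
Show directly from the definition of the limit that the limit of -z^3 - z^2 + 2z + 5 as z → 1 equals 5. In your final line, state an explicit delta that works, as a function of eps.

Suppose eps > 0. We want delta > 0 such that 0 < |z − 1| < delta implies |(-z^3 - z^2 + 2z + 5) − 5| < eps.
(-z^3 - z^2 + 2z + 5) − 5 = -z^3 - z^2 + 2z = (z − 1)(-z^2 - 2z).
So |(-z^3 - z^2 + 2z + 5) − 5| = |z − 1|·|-z^2 - 2z|.
Require delta ≤ 2. Then |z − 1| < 2 gives |z| < 3, and by the triangle inequality |-z^2 - 2z| ≤ 3^2 + 2·3 = 15.
Hence |(-z^3 - z^2 + 2z + 5) − 5| ≤ 15|z − 1| < eps provided |z − 1| < eps/15.
Take delta = min(2, eps/15). Then 0 < |z − 1| < delta gives both |z − 1| < 2 and |z − 1| < eps/15, so |(-z^3 - z^2 + 2z + 5) − 5| < eps.

delta = min(2, eps/15)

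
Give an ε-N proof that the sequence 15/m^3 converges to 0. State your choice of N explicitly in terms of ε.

N = (15/ε)^{1/3}

Suppose ε > 0. For m ≥ 1, |15/m^3 − 0| = 15/m^3.
15/m^3 < ε ⇔ m^3 > 15/ε ⇔ m > (15/ε)^{1/3}.
Take N = (15/ε)^{1/3}. Then m > N implies 15/m^3 < ε.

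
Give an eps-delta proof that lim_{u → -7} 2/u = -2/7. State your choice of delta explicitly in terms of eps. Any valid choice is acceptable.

delta = min(7/2, (49/4)eps)

Fix eps > 0. We seek delta > 0 such that 0 < |u + 7| < delta implies |2/u + 2/7| < eps.
|2/u + 2/7| = 2·|-7 − u|/(7·|u|) = 2|u + 7|/(7|u|).
Require delta ≤ 7/2 so that |u| > 7 − 7/2 = 7/2, hence 7|u| > 49/2.
Then |2/u + 2/7| < 2|u + 7|/(49/2), which is < eps when |u + 7| < (49/4)eps.
Take delta = min(7/2, (49/4)eps). Then 0 < |u + 7| < delta gives both |u + 7| < 7/2 and |u + 7| < (49/4)eps, so |2/u + 2/7| < eps.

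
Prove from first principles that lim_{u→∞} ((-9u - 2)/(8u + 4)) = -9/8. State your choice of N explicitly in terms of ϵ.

N = (5/16)/ϵ

Let ϵ > 0 be given. We seek N > 0 such that u > N implies |(-9u - 2)/(8u + 4) + 9/8| < ϵ.
(-9u - 2)/(8u + 4) + 9/8 = (8(-9u - 2) − (-9)(8u + 4)) / (8(8u + 4)) = 20/(8(8u + 4)).
For u > 0 we have 8u + 4 > 8u, so |(-9u - 2)/(8u + 4) + 9/8| = 20/(8(8u + 4)) < 20/(8·8u) = (5/16)/u.
Thus |(-9u - 2)/(8u + 4) + 9/8| < ϵ whenever u > (5/16)/ϵ.
Take N = (5/16)/ϵ. If u > N then |(-9u - 2)/(8u + 4) + 9/8| < (5/16)/u < ϵ.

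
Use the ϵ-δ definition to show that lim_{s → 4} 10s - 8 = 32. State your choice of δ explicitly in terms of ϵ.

δ = ϵ/10

Let ϵ > 0. We need δ > 0 so that 0 < |s − 4| < δ implies |(10s - 8) − 32| < ϵ.
|(10s - 8) − 32| = |10s - 40| = 10|s − 4|.
So 10|s − 4| < ϵ exactly when |s − 4| < ϵ/10.
Take δ = ϵ/10. If 0 < |s − 4| < δ then |(10s - 8) − 32| = 10|s − 4| < 10·(ϵ/10) = ϵ.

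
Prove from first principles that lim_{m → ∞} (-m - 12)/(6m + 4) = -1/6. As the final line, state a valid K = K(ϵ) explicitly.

Suppose ϵ > 0. For m ≥ 1, |(-m - 12)/(6m + 4) + 1/6| = |-68|/(6(6m + 4)) = 68/(6(6m + 4)).
Since 6m + 4 ≥ 6m for m ≥ 1, this is ≤ 68/(6·6m) = (17/9)/m.
So |(-m - 12)/(6m + 4) + 1/6| < ϵ whenever m > (17/9)/ϵ.
Take K = (17/9)/ϵ. If m > K then |(-m - 12)/(6m + 4) + 1/6| ≤ (17/9)/m < ϵ.

K = (17/9)/ϵ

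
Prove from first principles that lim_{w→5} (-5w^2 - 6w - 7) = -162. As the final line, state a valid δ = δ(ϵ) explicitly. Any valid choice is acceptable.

Let ϵ > 0. We want δ > 0 such that 0 < |w − 5| < δ implies |(-5w^2 - 6w - 7) + 162| < ϵ.
(-5w^2 - 6w - 7) + 162 = -5w^2 - 6w + 155 = (w − 5)(-5w - 31).
So |(-5w^2 - 6w - 7) + 162| = |w − 5|·|-5w - 31|.
Assume first that |w − 5| < 1, so |w| < 6. Then |-5w - 31| ≤ 5·6 + 31 = 61.
Hence |(-5w^2 - 6w - 7) + 162| ≤ 61|w − 5| < ϵ provided |w − 5| < ϵ/61.
Take δ = min(1, ϵ/61). Then 0 < |w − 5| < δ gives both |w − 5| < 1 and |w − 5| < ϵ/61, so |(-5w^2 - 6w - 7) + 162| < ϵ.

δ = min(1, ϵ/61)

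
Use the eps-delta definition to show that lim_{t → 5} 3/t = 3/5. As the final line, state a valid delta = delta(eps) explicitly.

Let eps > 0 be given. We seek delta > 0 such that 0 < |t − 5| < delta implies |3/t − (3/5)| < eps.
|3/t − (3/5)| = 3·|5 − t|/(5·|t|) = 3|t − 5|/(5|t|).
Restrict delta ≤ 5/2. Then |t − 5| < 5/2 gives |t| > 5/2, so 5|t| > 25/2.
Then |3/t − (3/5)| < 3|t − 5|/(25/2), which is < eps when |t − 5| < (25/6)eps.
Take delta = min(5/2, (25/6)eps). Then 0 < |t − 5| < delta gives both |t − 5| < 5/2 and |t − 5| < (25/6)eps, so |3/t − (3/5)| < eps.

delta = min(5/2, (25/6)eps)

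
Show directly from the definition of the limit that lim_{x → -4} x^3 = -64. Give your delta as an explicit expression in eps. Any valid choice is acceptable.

delta = min(1, eps/61)

Let eps > 0 be given. We seek delta > 0 with 0 < |x + 4| < delta ⇒ |x^3 + 64| < eps.
Factor: x^3 + 64 = (x + 4)(x^2 - 4x + 16), so |x^3 + 64| = |x + 4|·|x^2 - 4x + 16|.
Restrict delta ≤ 1. Then |x + 4| < 1 gives |x| < 5, so by the triangle inequality |x^2 - 4x + 16| ≤ 5^2 + 4·5 + 16 = 61.
Hence |x^3 + 64| ≤ 61|x + 4|, which is < eps once |x + 4| < eps/61.
Take delta = min(1, eps/61). If 0 < |x + 4| < delta then both bounds hold and |x^3 + 64| ≤ 61|x + 4| < 61·(eps/61) = eps.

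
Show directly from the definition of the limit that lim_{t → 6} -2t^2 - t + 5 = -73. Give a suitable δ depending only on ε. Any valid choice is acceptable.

Suppose ε > 0. We want δ > 0 such that 0 < |t − 6| < δ implies |(-2t^2 - t + 5) + 73| < ε.
(-2t^2 - t + 5) + 73 = -2t^2 - t + 78 = (t − 6)(-2t - 13).
So |(-2t^2 - t + 5) + 73| = |t − 6|·|-2t - 13|.
Assume first that |t − 6| < 1, so |t| < 7. Then |-2t - 13| ≤ 2·7 + 13 = 27.
Hence |(-2t^2 - t + 5) + 73| ≤ 27|t − 6| < ε provided |t − 6| < ε/27.
Take δ = min(1, ε/27). Then 0 < |t − 6| < δ gives both |t − 6| < 1 and |t − 6| < ε/27, so |(-2t^2 - t + 5) + 73| < ε.

δ = min(1, ε/27)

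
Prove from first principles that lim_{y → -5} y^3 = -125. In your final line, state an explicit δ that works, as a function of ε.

δ = min(2, ε/109)

Fix ε > 0. We seek δ > 0 with 0 < |y + 5| < δ ⇒ |y^3 + 125| < ε.
Factor: y^3 + 125 = (y + 5)(y^2 - 5y + 25), so |y^3 + 125| = |y + 5|·|y^2 - 5y + 25|.
Impose δ ≤ 2 so that |y| < 7; then |y^2 - 5y + 25| ≤ 109.
Hence |y^3 + 125| ≤ 109|y + 5|, which is < ε once |y + 5| < ε/109.
Take δ = min(2, ε/109). If 0 < |y + 5| < δ then both bounds hold and |y^3 + 125| ≤ 109|y + 5| < 109·(ε/109) = ε.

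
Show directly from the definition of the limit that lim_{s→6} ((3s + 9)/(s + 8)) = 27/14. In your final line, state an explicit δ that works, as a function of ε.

δ = min(7, (98/15)ε)

Let ε > 0 be given. We want δ > 0 with 0 < |s − 6| < δ ⇒ |(3s + 9)/(s + 8) − (27/14)| < ε.
Combining over a common denominator, (3s + 9)/(s + 8) − (27/14) = [(3s + 9)·14 − 27·(s + 8)] / [14·(s + 8)] = 15(s − 6) / (14(s + 8)).
So |(3s + 9)/(s + 8) − (27/14)| = 15|s − 6| / (14·|s + 8|).
Require δ ≤ 7, so |s + 8| ≥ |14| − |s − 6| > 14 − 7 = 7.
Hence |(3s + 9)/(s + 8) − (27/14)| < 15|s − 6|/(14·7) = (15/98)|s − 6|, which is < ε once |s − 6| < (98/15)ε.
Take δ = min(7, (98/15)ε). Then 0 < |s − 6| < δ forces both bounds, so |(3s + 9)/(s + 8) − (27/14)| < ε.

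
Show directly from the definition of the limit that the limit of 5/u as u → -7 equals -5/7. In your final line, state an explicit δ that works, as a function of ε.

δ = min(7/2, (49/10)ε)

Fix ε > 0. We seek δ > 0 such that 0 < |u + 7| < δ implies |5/u + 5/7| < ε.
|5/u + 5/7| = 5·|-7 − u|/(7·|u|) = 5|u + 7|/(7|u|).
Restrict δ ≤ 7/2. Then |u + 7| < 7/2 gives |u| > 7/2, so 7|u| > 49/2.
Then |5/u + 5/7| < 5|u + 7|/(49/2), which is < ε when |u + 7| < (49/10)ε.
Take δ = min(7/2, (49/10)ε). Then 0 < |u + 7| < δ gives both |u + 7| < 7/2 and |u + 7| < (49/10)ε, so |5/u + 5/7| < ε.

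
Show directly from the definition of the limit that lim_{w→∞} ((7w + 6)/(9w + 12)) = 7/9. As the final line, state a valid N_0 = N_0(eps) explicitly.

N_0 = (10/27)/eps

Suppose eps > 0. We seek N_0 > 0 such that w > N_0 implies |(7w + 6)/(9w + 12) − (7/9)| < eps.
(7w + 6)/(9w + 12) − (7/9) = (9(7w + 6) − 7(9w + 12)) / (9(9w + 12)) = -30/(9(9w + 12)).
For w > 0 we have 9w + 12 > 9w, so |(7w + 6)/(9w + 12) − (7/9)| = 30/(9(9w + 12)) < 30/(9·9w) = (10/27)/w.
Thus |(7w + 6)/(9w + 12) − (7/9)| < eps whenever w > (10/27)/eps.
Take N_0 = (10/27)/eps. If w > N_0 then |(7w + 6)/(9w + 12) − (7/9)| < (10/27)/w < eps.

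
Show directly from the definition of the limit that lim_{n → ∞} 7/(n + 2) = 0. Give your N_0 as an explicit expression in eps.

N_0 = 7/eps

Let eps > 0. For n ≥ 1, |7/(n + 2) − 0| = 7/(n + 2) ≤ 7/n.
We need 7/n < eps, i.e. n > 7/eps.
Take N_0 = 7/eps. If n > N_0 then |7/(n + 2)| ≤ 7/n < eps.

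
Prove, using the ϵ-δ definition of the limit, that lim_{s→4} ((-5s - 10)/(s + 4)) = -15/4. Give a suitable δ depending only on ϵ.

δ = min(4, (16/5)ϵ)

Let ϵ > 0 be given. We want δ > 0 with 0 < |s − 4| < δ ⇒ |(-5s - 10)/(s + 4) + 15/4| < ϵ.
Combining over a common denominator, (-5s - 10)/(s + 4) + 15/4 = [(-5s - 10)·8 − (-30)·(s + 4)] / [8·(s + 4)] = -10(s − 4) / (8(s + 4)).
So |(-5s - 10)/(s + 4) + 15/4| = 10|s − 4| / (8·|s + 4|).
Restrict δ ≤ 4. Then |s − 4| < 4 gives |s + 4| = |(s − 4) + 8| ≥ 8 − 4 = 4.
Hence |(-5s - 10)/(s + 4) + 15/4| < 10|s − 4|/(8·4) = (5/16)|s − 4|, which is < ϵ once |s − 4| < (16/5)ϵ.
Take δ = min(4, (16/5)ϵ). Then 0 < |s − 4| < δ forces both bounds, so |(-5s - 10)/(s + 4) + 15/4| < ϵ.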